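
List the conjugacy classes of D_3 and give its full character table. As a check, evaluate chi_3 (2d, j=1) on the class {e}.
Conjugacy classes: {e} of size 1, {r^1, r^2} of size 2, {s, sr, ..., sr^2} of size 3.
Character table:
  irrep \ class              {e} (size 1)  {r^1, r^2} (size 2)  {s, sr, ..., sr^2} (size 3)
  chi_1 (triv)               1             1                    1                          
  chi_2 (sign: r->1, s->-1)  1             1                    -1                         
  chi_3 (2d, j=1)            2             -1                   0                          

Spot check: chi_3 (2d, j=1) on {e} = 2.

Derivation: D_3 has order 2*3 = 6 with 3 conjugacy classes, hence 3 irreducibles. Sum of squared dims 1 + 1 + 4 = 6 = |G|. Linear characters come from the abelianisation; the 2-dimensional irreps have character r^k -> 2*cos(2*pi*j*k/3), reflections -> 0.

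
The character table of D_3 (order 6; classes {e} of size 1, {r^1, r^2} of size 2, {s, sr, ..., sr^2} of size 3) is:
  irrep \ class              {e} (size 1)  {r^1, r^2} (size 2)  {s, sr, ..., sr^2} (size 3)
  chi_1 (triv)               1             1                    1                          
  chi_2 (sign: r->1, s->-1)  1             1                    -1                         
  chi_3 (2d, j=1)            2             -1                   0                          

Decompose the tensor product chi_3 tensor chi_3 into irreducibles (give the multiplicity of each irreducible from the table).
chi_3 tensor chi_3 = chi_1 + chi_2 + chi_3 (all other irreducibles have multiplicity 0).

Details: The character of a tensor product is the pointwise product (chi_3 * chi_3)(C) = chi_3(C) * chi_3(C):
  {e}: (2)*(2), {r^1, r^2}: (-1)*(-1), {s, sr, ..., sr^2}: (0)*(0)
so (chi_3 * chi_3) takes values
  {e} -> 4, {r^1, r^2} -> 1, {s, sr, ..., sr^2} -> 0.
Now take the inner product of this character with each irreducible chi from the table, <chi_3*chi_3, chi> = (1/6) sum_C |C| (chi_3*chi_3)(C) conj(chi(C)):
  <chi_3*chi_3, chi_1> = (1/6)[1*(4)*conj(1) + 2*(1)*conj(1) + 3*(0)*conj(1)]
      = (1/6)[(4) + (2) + (0)] = 6/6 = 1
  <chi_3*chi_3, chi_2> = (1/6)[1*(4)*conj(1) + 2*(1)*conj(1) + 3*(0)*conj(-1)]
      = (1/6)[(4) + (2) + (0)] = 6/6 = 1
  <chi_3*chi_3, chi_3> = (1/6)[1*(4)*conj(2) + 2*(1)*conj(-1) + 3*(0)*conj(0)]
      = (1/6)[(8) + (-2) + (0)] = 6/6 = 1
Hence the multiplicities are chi_1: 1, chi_2: 1, chi_3: 1. Dimension check: dim(chi_3)*dim(chi_3) = 2*2 = 4 and sum (mult * dim) = 1*1 + 1*1 + 1*2 = 4.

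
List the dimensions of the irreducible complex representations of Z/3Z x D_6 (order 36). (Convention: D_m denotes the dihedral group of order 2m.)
Dimensions: 1, 1, 1, 1, 1, 1, 1, 1, 1, 1, 1, 1, 2, 2, 2, 2, 2, 2

Justification: There are 18 irreducibles (= number of conjugacy classes). Their dimensions d_i satisfy sum d_i^2 = |G| = 36: 1 + 1 + 1 + 1 + 1 + 1 + 1 + 1 + 1 + 1 + 1 + 1 + 4 + 4 + 4 + 4 + 4 + 4 = 36. (For the product with Z/3Z: each of the 3 1-dim characters of Z/3Z tensors with each irrep of D_6, giving 3 copies of each D_6-dimension.)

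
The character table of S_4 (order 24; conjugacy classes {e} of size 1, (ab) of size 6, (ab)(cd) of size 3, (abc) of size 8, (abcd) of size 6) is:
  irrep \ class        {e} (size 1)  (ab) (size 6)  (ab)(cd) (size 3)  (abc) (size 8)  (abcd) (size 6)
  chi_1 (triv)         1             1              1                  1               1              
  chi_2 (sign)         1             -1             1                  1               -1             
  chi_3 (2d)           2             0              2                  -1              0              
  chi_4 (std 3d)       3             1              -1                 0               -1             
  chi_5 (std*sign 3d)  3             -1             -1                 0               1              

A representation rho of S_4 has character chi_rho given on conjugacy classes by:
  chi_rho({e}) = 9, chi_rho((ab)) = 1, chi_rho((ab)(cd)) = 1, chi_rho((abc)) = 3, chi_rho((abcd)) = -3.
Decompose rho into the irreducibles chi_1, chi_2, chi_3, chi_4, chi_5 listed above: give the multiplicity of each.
Multiplicities: chi_1: 1, chi_2: 2, chi_3: 0, chi_4: 2, chi_5: 0.

Why: Use <chi_rho, chi> = (1/|G|) sum_C |C| * chi_rho(C) * conj(chi(C)) with |G| = 24 for each irreducible chi in the table:
  <chi_rho, chi_1> = (1/24)[1*(9)*conj(1) + 6*(1)*conj(1) + 3*(1)*conj(1) + 8*(3)*conj(1) + 6*(-3)*conj(1)]
      = (1/24)[(9) + (6) + (3) + (24) + (-18)] = 24/24 = 1
  <chi_rho, chi_2> = (1/24)[1*(9)*conj(1) + 6*(1)*conj(-1) + 3*(1)*conj(1) + 8*(3)*conj(1) + 6*(-3)*conj(-1)]
      = (1/24)[(9) + (-6) + (3) + (24) + (18)] = 48/24 = 2
  <chi_rho, chi_3> = (1/24)[1*(9)*conj(2) + 6*(1)*conj(0) + 3*(1)*conj(2) + 8*(3)*conj(-1) + 6*(-3)*conj(0)]
      = (1/24)[(18) + (0) + (6) + (-24) + (0)] = 0/24 = 0
  <chi_rho, chi_4> = (1/24)[1*(9)*conj(3) + 6*(1)*conj(1) + 3*(1)*conj(-1) + 8*(3)*conj(0) + 6*(-3)*conj(-1)]
      = (1/24)[(27) + (6) + (-3) + (0) + (18)] = 48/24 = 2
  <chi_rho, chi_5> = (1/24)[1*(9)*conj(3) + 6*(1)*conj(-1) + 3*(1)*conj(-1) + 8*(3)*conj(0) + 6*(-3)*conj(1)]
      = (1/24)[(27) + (-6) + (-3) + (0) + (-18)] = 0/24 = 0
Dimension check: dim(rho) = sum (mult * dim) = 1*1 + 2*1 + 0*2 + 2*3 + 0*3 = 9 = chi_rho(e) = 9.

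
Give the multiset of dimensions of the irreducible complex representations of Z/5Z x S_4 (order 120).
Dimensions: 1, 1, 1, 1, 1, 1, 1, 1, 1, 1, 2, 2, 2, 2, 2, 3, 3, 3, 3, 3, 3, 3, 3, 3, 3

Solution. There are 25 irreducibles (= number of conjugacy classes). Their dimensions d_i satisfy sum d_i^2 = |G| = 120: 1 + 1 + 1 + 1 + 1 + 1 + 1 + 1 + 1 + 1 + 4 + 4 + 4 + 4 + 4 + 9 + 9 + 9 + 9 + 9 + 9 + 9 + 9 + 9 + 9 = 120. (For the product with Z/5Z: each of the 5 1-dim characters of Z/5Z tensors with each irrep of S_4, giving 5 copies of each S_4-dimension.)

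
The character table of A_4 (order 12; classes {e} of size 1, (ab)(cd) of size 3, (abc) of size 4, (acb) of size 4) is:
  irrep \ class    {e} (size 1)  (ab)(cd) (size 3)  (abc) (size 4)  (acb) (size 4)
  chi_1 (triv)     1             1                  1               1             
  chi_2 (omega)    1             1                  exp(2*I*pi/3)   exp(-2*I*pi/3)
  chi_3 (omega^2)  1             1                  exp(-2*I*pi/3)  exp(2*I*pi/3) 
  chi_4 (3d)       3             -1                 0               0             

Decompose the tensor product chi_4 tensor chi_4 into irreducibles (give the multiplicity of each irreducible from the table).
chi_4 tensor chi_4 = chi_1 + chi_2 + chi_3 + 2*chi_4 (all other irreducibles have multiplicity 0).

Working: The character of a tensor product is the pointwise product (chi_4 * chi_4)(C) = chi_4(C) * chi_4(C):
  {e}: (3)*(3), (ab)(cd): (-1)*(-1), (abc): (0)*(0), (acb): (0)*(0)
so (chi_4 * chi_4) takes values
  {e} -> 9, (ab)(cd) -> 1, (abc) -> 0, (acb) -> 0.
Now take the inner product of this character with each irreducible chi from the table, <chi_4*chi_4, chi> = (1/12) sum_C |C| (chi_4*chi_4)(C) conj(chi(C)):
  <chi_4*chi_4, chi_1> = (1/12)[1*(9)*conj(1) + 3*(1)*conj(1) + 4*(0)*conj(1) + 4*(0)*conj(1)]
      = (1/12)[(9) + (3) + (0) + (0)] = 12/12 = 1
  <chi_4*chi_4, chi_2> = (1/12)[1*(9)*conj(1) + 3*(1)*conj(1) + 4*(0)*conj(exp(2*I*pi/3)) + 4*(0)*conj(exp(-2*I*pi/3))]
      = (1/12)[(9) + (3) + (0) + (0)] = 12/12 = 1
  <chi_4*chi_4, chi_3> = (1/12)[1*(9)*conj(1) + 3*(1)*conj(1) + 4*(0)*conj(exp(-2*I*pi/3)) + 4*(0)*conj(exp(2*I*pi/3))]
      = (1/12)[(9) + (3) + (0) + (0)] = 12/12 = 1
  <chi_4*chi_4, chi_4> = (1/12)[1*(9)*conj(3) + 3*(1)*conj(-1) + 4*(0)*conj(0) + 4*(0)*conj(0)]
      = (1/12)[(27) + (-3) + (0) + (0)] = 24/12 = 2
(Exp terms are combined using exp(i*s)*conj(exp(i*t)) = exp(i*(s-t)), and sums of them are collapsed using the identity that for every m > 1 the m distinct m-th roots of unity sum to 0, e.g. 1 + exp(2*I*pi/3) + exp(-2*I*pi/3) = 0.)
Hence the multiplicities are chi_1: 1, chi_2: 1, chi_3: 1, chi_4: 2. Dimension check: dim(chi_4)*dim(chi_4) = 3*3 = 9 and sum (mult * dim) = 1*1 + 1*1 + 1*1 + 2*3 = 9.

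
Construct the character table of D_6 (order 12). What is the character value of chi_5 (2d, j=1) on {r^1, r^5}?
Conjugacy classes: {e} of size 1, {r^3} of size 1, {r^1, r^5} of size 2, {r^2, r^4} of size 2, {s, sr^2, ...} of size 3, {sr, sr^3, ...} of size 3.
Character table:
  irrep \ class              {e} (size 1)  {r^3} (size 1)  {r^1, r^5} (size 2)  {r^2, r^4} (size 2)  {s, sr^2, ...} (size 3)  {sr, sr^3, ...} (size 3)
  chi_1 (triv)               1             1               1                    1                    1                        1                       
  chi_2 (sign: r->1, s->-1)  1             1               1                    1                    -1                       -1                      
  chi_3 (r->-1, s->1)        1             -1              -1                   1                    1                        -1                      
  chi_4 (r->-1, s->-1)       1             -1              -1                   1                    -1                       1                       
  chi_5 (2d, j=1)            2             -2              1                    -1                   0                        0                       
  chi_6 (2d, j=2)            2             2               -1                   -1                   0                        0                       

Spot check: chi_5 (2d, j=1) on {r^1, r^5} = 1.

Argument: D_6 has order 2*6 = 12 with 6 conjugacy classes, hence 6 irreducibles. Sum of squared dims 1 + 1 + 1 + 1 + 4 + 4 = 12 = |G|. Linear characters come from the abelianisation; the 2-dimensional irreps have character r^k -> 2*cos(2*pi*j*k/6), reflections -> 0.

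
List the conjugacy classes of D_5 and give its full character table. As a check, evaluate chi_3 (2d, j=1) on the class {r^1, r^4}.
Conjugacy classes: {e} of size 1, {r^1, r^4} of size 2, {r^2, r^3} of size 2, {s, sr, ..., sr^4} of size 5.
Character table:
  irrep \ class              {e} (size 1)  {r^1, r^4} (size 2)  {r^2, r^3} (size 2)  {s, sr, ..., sr^4} (size 5)
  chi_1 (triv)               1             1                    1                    1                          
  chi_2 (sign: r->1, s->-1)  1             1                    1                    -1                         
  chi_3 (2d, j=1)            2             -1/2 + sqrt(5)/2     -sqrt(5)/2 - 1/2     0                          
  chi_4 (2d, j=2)            2             -sqrt(5)/2 - 1/2     -1/2 + sqrt(5)/2     0                          

Spot check: chi_3 (2d, j=1) on {r^1, r^4} = -1/2 + sqrt(5)/2.

Reasoning: D_5 has order 2*5 = 10 with 4 conjugacy classes, hence 4 irreducibles. Sum of squared dims 1 + 1 + 4 + 4 = 10 = |G|. Linear characters come from the abelianisation; the 2-dimensional irreps have character r^k -> 2*cos(2*pi*j*k/5), reflections -> 0.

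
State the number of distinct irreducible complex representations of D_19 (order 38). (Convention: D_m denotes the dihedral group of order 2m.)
11

Justification: The number of irreducible complex representations of a finite group equals its number of conjugacy classes. D_19 has 11 conjugacy classes ((n+3)/2 for n odd), so D_19 (order 38) has exactly 11 irreducible complex representations.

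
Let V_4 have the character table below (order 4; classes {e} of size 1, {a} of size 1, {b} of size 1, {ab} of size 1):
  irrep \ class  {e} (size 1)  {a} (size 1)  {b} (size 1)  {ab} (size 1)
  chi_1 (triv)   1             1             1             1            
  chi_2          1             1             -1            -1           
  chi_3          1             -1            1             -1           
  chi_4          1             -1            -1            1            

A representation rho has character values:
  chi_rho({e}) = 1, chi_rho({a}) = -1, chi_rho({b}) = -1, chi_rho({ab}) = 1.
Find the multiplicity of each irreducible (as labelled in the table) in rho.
Multiplicities: chi_1: 0, chi_2: 0, chi_3: 0, chi_4: 1.

Working: Use <chi_rho, chi> = (1/|G|) sum_C |C| * chi_rho(C) * conj(chi(C)) with |G| = 4 for each irreducible chi in the table:
  <chi_rho, chi_1> = (1/4)[1*(1)*conj(1) + 1*(-1)*conj(1) + 1*(-1)*conj(1) + 1*(1)*conj(1)]
      = (1/4)[(1) + (-1) + (-1) + (1)] = 0/4 = 0
  <chi_rho, chi_2> = (1/4)[1*(1)*conj(1) + 1*(-1)*conj(1) + 1*(-1)*conj(-1) + 1*(1)*conj(-1)]
      = (1/4)[(1) + (-1) + (1) + (-1)] = 0/4 = 0
  <chi_rho, chi_3> = (1/4)[1*(1)*conj(1) + 1*(-1)*conj(-1) + 1*(-1)*conj(1) + 1*(1)*conj(-1)]
      = (1/4)[(1) + (1) + (-1) + (-1)] = 0/4 = 0
  <chi_rho, chi_4> = (1/4)[1*(1)*conj(1) + 1*(-1)*conj(-1) + 1*(-1)*conj(-1) + 1*(1)*conj(1)]
      = (1/4)[(1) + (1) + (1) + (1)] = 4/4 = 1
Dimension check: dim(rho) = sum (mult * dim) = 0*1 + 0*1 + 0*1 + 1*1 = 1 = chi_rho(e) = 1.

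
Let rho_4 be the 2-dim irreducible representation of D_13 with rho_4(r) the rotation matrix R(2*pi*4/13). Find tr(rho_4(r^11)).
chi_{rho_4}(r^11) = 2*cos(2*pi*4*11/13) = -2*cos(3*pi/13)

Why: rho_4(r^11) is rotation by angle 2*pi*4*11/13, whose trace is 2*cos(2*pi*4*11/13) = -2*cos(3*pi/13).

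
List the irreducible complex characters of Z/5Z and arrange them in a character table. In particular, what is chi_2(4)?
Character table of Z/5Z (irreps indexed chi_0,...,chi_4 with chi_k(m) = zeta_5^(k*m), zeta_5 = exp(2*pi*i/5)):
  irrep \ class  {0} (size 1)  {1} (size 1)    {2} (size 1)    {3} (size 1)    {4} (size 1)  
  chi_0          1             1               1               1               1             
  chi_1          1             exp(2*I*pi/5)   exp(4*I*pi/5)   exp(-4*I*pi/5)  exp(-2*I*pi/5)
  chi_2          1             exp(4*I*pi/5)   exp(-2*I*pi/5)  exp(2*I*pi/5)   exp(-4*I*pi/5)
  chi_3          1             exp(-4*I*pi/5)  exp(2*I*pi/5)   exp(-2*I*pi/5)  exp(4*I*pi/5) 
  chi_4          1             exp(-2*I*pi/5)  exp(-4*I*pi/5)  exp(4*I*pi/5)   exp(2*I*pi/5) 

Spot check: chi_2(4) = zeta_5^(2*4) = zeta_5^8 = exp(-4*I*pi/5).

Solution. Z/5Z is abelian, so all 5 irreducible complex representations are 1-dimensional. They are given by chi_k(m) = zeta_5^(k*m) for k = 0,...,4. Row orthogonality: sum_m chi_k(m) conj(chi_l(m)) = 5 * [k = l].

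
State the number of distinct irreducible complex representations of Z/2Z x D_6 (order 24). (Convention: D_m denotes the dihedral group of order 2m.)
12

Proof sketch: The number of irreducible complex representations of a finite group equals its number of conjugacy classes. For a direct product, #classes(G x H) = #classes(G) * #classes(H). Z/2Z has 2 classes (abelian), D_6 has 6 classes, so 2 * 6 = 12, so Z/2Z x D_6 (order 24) has exactly 12 irreducible complex representations.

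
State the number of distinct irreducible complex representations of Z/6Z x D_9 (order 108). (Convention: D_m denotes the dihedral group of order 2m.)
36

Reasoning: The number of irreducible complex representations of a finite group equals its number of conjugacy classes. For a direct product, #classes(G x H) = #classes(G) * #classes(H). Z/6Z has 6 classes (abelian), D_9 has 6 classes, so 6 * 6 = 36, so Z/6Z x D_9 (order 108) has exactly 36 irreducible complex representations.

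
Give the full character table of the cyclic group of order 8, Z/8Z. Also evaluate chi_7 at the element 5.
Character table of Z/8Z (irreps indexed chi_0,...,chi_7 with chi_k(m) = zeta_8^(k*m), zeta_8 = exp(2*pi*i/8)):
  irrep \ class  {0} (size 1)  {1} (size 1)    {2} (size 1)  {3} (size 1)    {4} (size 1)  {5} (size 1)    {6} (size 1)  {7} (size 1)  
  chi_0          1             1               1             1               1             1               1             1             
  chi_1          1             exp(I*pi/4)     I             exp(3*I*pi/4)   -1            exp(-3*I*pi/4)  -I            exp(-I*pi/4)  
  chi_2          1             I               -1            -I              1             I               -1            -I            
  chi_3          1             exp(3*I*pi/4)   -I            exp(I*pi/4)     -1            exp(-I*pi/4)    I             exp(-3*I*pi/4)
  chi_4          1             -1              1             -1              1             -1              1             -1            
  chi_5          1             exp(-3*I*pi/4)  I             exp(-I*pi/4)    -1            exp(I*pi/4)     -I            exp(3*I*pi/4) 
  chi_6          1             -I              -1            I               1             -I              -1            I             
  chi_7          1             exp(-I*pi/4)    -I            exp(-3*I*pi/4)  -1            exp(3*I*pi/4)   I             exp(I*pi/4)   

Spot check: chi_7(5) = zeta_8^(7*5) = zeta_8^35 = exp(3*I*pi/4).

Why: Z/8Z is abelian, so all 8 irreducible complex representations are 1-dimensional. They are given by chi_k(m) = zeta_8^(k*m) for k = 0,...,7. Row orthogonality: sum_m chi_k(m) conj(chi_l(m)) = 8 * [k = l].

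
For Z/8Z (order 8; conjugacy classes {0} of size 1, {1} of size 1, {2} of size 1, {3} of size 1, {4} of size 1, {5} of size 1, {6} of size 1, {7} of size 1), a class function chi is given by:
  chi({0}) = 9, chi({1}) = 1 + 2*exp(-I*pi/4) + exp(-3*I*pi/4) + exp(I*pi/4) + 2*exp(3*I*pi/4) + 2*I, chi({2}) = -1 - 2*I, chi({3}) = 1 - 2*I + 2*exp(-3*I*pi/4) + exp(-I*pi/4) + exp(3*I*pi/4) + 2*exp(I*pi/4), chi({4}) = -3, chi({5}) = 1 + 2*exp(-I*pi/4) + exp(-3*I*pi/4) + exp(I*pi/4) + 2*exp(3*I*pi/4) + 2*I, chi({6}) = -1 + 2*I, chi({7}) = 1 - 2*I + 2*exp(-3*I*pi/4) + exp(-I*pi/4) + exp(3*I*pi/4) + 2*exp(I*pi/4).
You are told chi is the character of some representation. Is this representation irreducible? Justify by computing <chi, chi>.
Not irreducible (reducible): <chi, chi> = 15 > 1.

Why: <chi, chi> = (1/|G|) sum_C |C| * |chi(C)|^2 = (1/8)[1*|9|^2 + 1*|1 + 2*exp(-I*pi/4) + exp(-3*I*pi/4) + exp(I*pi/4) + 2*exp(3*I*pi/4) + 2*I|^2 + 1*|-1 - 2*I|^2 + 1*|1 - 2*I + 2*exp(-3*I*pi/4) + exp(-I*pi/4) + exp(3*I*pi/4) + 2*exp(I*pi/4)|^2 + 1*|-3|^2 + 1*|1 + 2*exp(-I*pi/4) + exp(-3*I*pi/4) + exp(I*pi/4) + 2*exp(3*I*pi/4) + 2*I|^2 + 1*|-1 + 2*I|^2 + 1*|1 - 2*I + 2*exp(-3*I*pi/4) + exp(-I*pi/4) + exp(3*I*pi/4) + 2*exp(I*pi/4)|^2]
  = (1/8)[(81) + (5) + (5) + (5) + (9) + (5) + (5) + (5)] = 120/8 = 15.
(Exp terms are combined using exp(i*s)*conj(exp(i*t)) = exp(i*(s-t)), and sums of them are collapsed using the identity that for every m > 1 the m distinct m-th roots of unity sum to 0, e.g. 1 + exp(2*I*pi/3) + exp(-2*I*pi/3) = 0.)
A character is irreducible iff <chi, chi> = 1, so this representation is reducible.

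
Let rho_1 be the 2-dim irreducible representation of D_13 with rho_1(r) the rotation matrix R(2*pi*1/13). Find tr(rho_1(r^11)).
chi_{rho_1}(r^11) = 2*cos(2*pi*1*11/13) = 2*cos(4*pi/13)

Why: rho_1(r^11) is rotation by angle 2*pi*1*11/13, whose trace is 2*cos(2*pi*1*11/13) = 2*cos(4*pi/13).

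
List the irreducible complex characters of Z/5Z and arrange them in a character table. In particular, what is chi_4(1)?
Character table of Z/5Z (irreps indexed chi_0,...,chi_4 with chi_k(m) = zeta_5^(k*m), zeta_5 = exp(2*pi*i/5)):
  irrep \ class  {0} (size 1)  {1} (size 1)    {2} (size 1)    {3} (size 1)    {4} (size 1)  
  chi_0          1             1               1               1               1             
  chi_1          1             exp(2*I*pi/5)   exp(4*I*pi/5)   exp(-4*I*pi/5)  exp(-2*I*pi/5)
  chi_2          1             exp(4*I*pi/5)   exp(-2*I*pi/5)  exp(2*I*pi/5)   exp(-4*I*pi/5)
  chi_3          1             exp(-4*I*pi/5)  exp(2*I*pi/5)   exp(-2*I*pi/5)  exp(4*I*pi/5) 
  chi_4          1             exp(-2*I*pi/5)  exp(-4*I*pi/5)  exp(4*I*pi/5)   exp(2*I*pi/5) 

Spot check: chi_4(1) = zeta_5^(4*1) = zeta_5^4 = exp(-2*I*pi/5).

Details: Z/5Z is abelian, so all 5 irreducible complex representations are 1-dimensional. They are given by chi_k(m) = zeta_5^(k*m) for k = 0,...,4. Row orthogonality: sum_m chi_k(m) conj(chi_l(m)) = 5 * [k = l].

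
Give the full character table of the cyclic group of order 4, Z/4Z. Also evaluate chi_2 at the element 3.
Character table of Z/4Z (irreps indexed chi_0,...,chi_3 with chi_k(m) = zeta_4^(k*m), zeta_4 = exp(2*pi*i/4)):
  irrep \ class  {0} (size 1)  {1} (size 1)  {2} (size 1)  {3} (size 1)
  chi_0          1             1             1             1           
  chi_1          1             I             -1            -I          
  chi_2          1             -1            1             -1          
  chi_3          1             -I            -1            I           

Spot check: chi_2(3) = zeta_4^(2*3) = zeta_4^6 = -1.

Derivation: Z/4Z is abelian, so all 4 irreducible complex representations are 1-dimensional. They are given by chi_k(m) = zeta_4^(k*m) for k = 0,...,3. Row orthogonality: sum_m chi_k(m) conj(chi_l(m)) = 4 * [k = l].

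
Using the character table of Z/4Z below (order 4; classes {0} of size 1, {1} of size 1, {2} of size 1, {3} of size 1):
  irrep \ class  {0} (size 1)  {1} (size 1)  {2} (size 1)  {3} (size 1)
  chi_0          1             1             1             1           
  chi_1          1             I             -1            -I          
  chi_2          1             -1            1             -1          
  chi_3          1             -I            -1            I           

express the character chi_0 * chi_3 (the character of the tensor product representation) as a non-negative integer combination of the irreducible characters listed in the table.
chi_0 tensor chi_3 = chi_3 (all other irreducibles have multiplicity 0).

Solution. The character of a tensor product is the pointwise product (chi_0 * chi_3)(C) = chi_0(C) * chi_3(C):
  {0}: (1)*(1), {1}: (1)*(-I), {2}: (1)*(-1), {3}: (1)*(I)
so (chi_0 * chi_3) takes values
  {0} -> 1, {1} -> -I, {2} -> -1, {3} -> I.
Now take the inner product of this character with each irreducible chi from the table, <chi_0*chi_3, chi> = (1/4) sum_C |C| (chi_0*chi_3)(C) conj(chi(C)):
  <chi_0*chi_3, chi_0> = (1/4)[1*(1)*conj(1) + 1*(-I)*conj(1) + 1*(-1)*conj(1) + 1*(I)*conj(1)]
      = (1/4)[(1) + (-I) + (-1) + (I)] = 0/4 = 0
  <chi_0*chi_3, chi_1> = (1/4)[1*(1)*conj(1) + 1*(-I)*conj(I) + 1*(-1)*conj(-1) + 1*(I)*conj(-I)]
      = (1/4)[(1) + (-1) + (1) + (-1)] = 0/4 = 0
  <chi_0*chi_3, chi_2> = (1/4)[1*(1)*conj(1) + 1*(-I)*conj(-1) + 1*(-1)*conj(1) + 1*(I)*conj(-1)]
      = (1/4)[(1) + (I) + (-1) + (-I)] = 0/4 = 0
  <chi_0*chi_3, chi_3> = (1/4)[1*(1)*conj(1) + 1*(-I)*conj(-I) + 1*(-1)*conj(-1) + 1*(I)*conj(I)]
      = (1/4)[(1) + (1) + (1) + (1)] = 4/4 = 1
(Exp terms are combined using exp(i*s)*conj(exp(i*t)) = exp(i*(s-t)), and sums of them are collapsed using the identity that for every m > 1 the m distinct m-th roots of unity sum to 0, e.g. 1 + exp(2*I*pi/3) + exp(-2*I*pi/3) = 0.)
Hence the multiplicities are chi_3: 1. Dimension check: dim(chi_0)*dim(chi_3) = 1*1 = 1 and sum (mult * dim) = 1*1 = 1.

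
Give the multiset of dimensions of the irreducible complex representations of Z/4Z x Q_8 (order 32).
Dimensions: 1, 1, 1, 1, 1, 1, 1, 1, 1, 1, 1, 1, 1, 1, 1, 1, 2, 2, 2, 2

Explanation: There are 20 irreducibles (= number of conjugacy classes). Their dimensions d_i satisfy sum d_i^2 = |G| = 32: 1 + 1 + 1 + 1 + 1 + 1 + 1 + 1 + 1 + 1 + 1 + 1 + 1 + 1 + 1 + 1 + 4 + 4 + 4 + 4 = 32. (For the product with Z/4Z: each of the 4 1-dim characters of Z/4Z tensors with each irrep of Q_8, giving 4 copies of each Q_8-dimension.)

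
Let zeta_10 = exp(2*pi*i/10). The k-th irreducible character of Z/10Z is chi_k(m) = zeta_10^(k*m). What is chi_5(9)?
chi_5(9) = zeta_10^45 = -1

Reasoning: chi_5(9) = zeta_10^(5*9) = zeta_10^45. Since zeta_10^10 = 1, this equals zeta_10^5 = exp(2*pi*i*5/10) = -1.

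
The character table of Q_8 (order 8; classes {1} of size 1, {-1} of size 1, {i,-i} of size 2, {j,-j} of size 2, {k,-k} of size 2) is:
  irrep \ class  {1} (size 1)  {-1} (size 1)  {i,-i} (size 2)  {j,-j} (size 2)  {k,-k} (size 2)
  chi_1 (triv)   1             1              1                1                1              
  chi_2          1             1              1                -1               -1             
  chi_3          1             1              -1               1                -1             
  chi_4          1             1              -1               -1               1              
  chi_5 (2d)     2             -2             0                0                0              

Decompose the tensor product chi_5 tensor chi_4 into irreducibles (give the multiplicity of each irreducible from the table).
chi_5 tensor chi_4 = chi_5 (all other irreducibles have multiplicity 0).

Solution. The character of a tensor product is the pointwise product (chi_5 * chi_4)(C) = chi_5(C) * chi_4(C):
  {1}: (2)*(1), {-1}: (-2)*(1), {i,-i}: (0)*(-1), {j,-j}: (0)*(-1), {k,-k}: (0)*(1)
so (chi_5 * chi_4) takes values
  {1} -> 2, {-1} -> -2, {i,-i} -> 0, {j,-j} -> 0, {k,-k} -> 0.
Now take the inner product of this character with each irreducible chi from the table, <chi_5*chi_4, chi> = (1/8) sum_C |C| (chi_5*chi_4)(C) conj(chi(C)):
  <chi_5*chi_4, chi_1> = (1/8)[1*(2)*conj(1) + 1*(-2)*conj(1) + 2*(0)*conj(1) + 2*(0)*conj(1) + 2*(0)*conj(1)]
      = (1/8)[(2) + (-2) + (0) + (0) + (0)] = 0/8 = 0
  <chi_5*chi_4, chi_2> = (1/8)[1*(2)*conj(1) + 1*(-2)*conj(1) + 2*(0)*conj(1) + 2*(0)*conj(-1) + 2*(0)*conj(-1)]
      = (1/8)[(2) + (-2) + (0) + (0) + (0)] = 0/8 = 0
  <chi_5*chi_4, chi_3> = (1/8)[1*(2)*conj(1) + 1*(-2)*conj(1) + 2*(0)*conj(-1) + 2*(0)*conj(1) + 2*(0)*conj(-1)]
      = (1/8)[(2) + (-2) + (0) + (0) + (0)] = 0/8 = 0
  <chi_5*chi_4, chi_4> = (1/8)[1*(2)*conj(1) + 1*(-2)*conj(1) + 2*(0)*conj(-1) + 2*(0)*conj(-1) + 2*(0)*conj(1)]
      = (1/8)[(2) + (-2) + (0) + (0) + (0)] = 0/8 = 0
  <chi_5*chi_4, chi_5> = (1/8)[1*(2)*conj(2) + 1*(-2)*conj(-2) + 2*(0)*conj(0) + 2*(0)*conj(0) + 2*(0)*conj(0)]
      = (1/8)[(4) + (4) + (0) + (0) + (0)] = 8/8 = 1
Hence the multiplicities are chi_5: 1. Dimension check: dim(chi_5)*dim(chi_4) = 2*1 = 2 and sum (mult * dim) = 1*2 = 2.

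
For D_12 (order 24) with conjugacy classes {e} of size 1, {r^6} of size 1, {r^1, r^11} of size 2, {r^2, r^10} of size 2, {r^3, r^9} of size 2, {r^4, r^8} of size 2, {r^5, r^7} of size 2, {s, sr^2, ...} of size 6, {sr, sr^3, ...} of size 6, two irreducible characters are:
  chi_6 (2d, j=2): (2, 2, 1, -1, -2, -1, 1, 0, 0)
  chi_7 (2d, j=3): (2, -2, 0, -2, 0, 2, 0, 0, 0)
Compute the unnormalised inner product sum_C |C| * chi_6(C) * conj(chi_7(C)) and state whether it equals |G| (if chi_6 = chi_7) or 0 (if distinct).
Sum = 0; so <chi_6, chi_7> = 0 (distinct irreducibles are orthogonal).

Details: Compute term by term over conjugacy classes (|C| * chi_6(C) * conj(chi_7(C))):
  1*(2)*conj(2) + 1*(2)*conj(-2) + 2*(1)*conj(0) + 2*(-1)*conj(-2) + 2*(-2)*conj(0) + 2*(-1)*conj(2) + 2*(1)*conj(0) + 6*(0)*conj(0) + 6*(0)*conj(0)
  = (4) + (-4) + (0) + (4) + (0) + (-4) + (0) + (0) + (0)
  = 0.
Dividing by |G| = 24 gives 0/24 = 0, matching the row-orthogonality relation <chi_6, chi_7> = [chi_6 = chi_7].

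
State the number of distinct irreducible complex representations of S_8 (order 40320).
22

Reasoning: The number of irreducible complex representations of a finite group equals its number of conjugacy classes. Conjugacy classes in S_8 correspond to cycle types, i.e. partitions of 8; there are p(8) = 22 of them, so S_8 (order 40320) has exactly 22 irreducible complex representations.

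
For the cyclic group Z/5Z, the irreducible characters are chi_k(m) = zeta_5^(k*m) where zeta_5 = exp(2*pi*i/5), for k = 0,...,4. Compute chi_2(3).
chi_2(3) = zeta_5^6 = exp(2*I*pi/5)

Explanation: chi_2(3) = zeta_5^(2*3) = zeta_5^6. Since zeta_5^5 = 1, this equals zeta_5^1 = exp(2*pi*i*1/5) = exp(2*I*pi/5).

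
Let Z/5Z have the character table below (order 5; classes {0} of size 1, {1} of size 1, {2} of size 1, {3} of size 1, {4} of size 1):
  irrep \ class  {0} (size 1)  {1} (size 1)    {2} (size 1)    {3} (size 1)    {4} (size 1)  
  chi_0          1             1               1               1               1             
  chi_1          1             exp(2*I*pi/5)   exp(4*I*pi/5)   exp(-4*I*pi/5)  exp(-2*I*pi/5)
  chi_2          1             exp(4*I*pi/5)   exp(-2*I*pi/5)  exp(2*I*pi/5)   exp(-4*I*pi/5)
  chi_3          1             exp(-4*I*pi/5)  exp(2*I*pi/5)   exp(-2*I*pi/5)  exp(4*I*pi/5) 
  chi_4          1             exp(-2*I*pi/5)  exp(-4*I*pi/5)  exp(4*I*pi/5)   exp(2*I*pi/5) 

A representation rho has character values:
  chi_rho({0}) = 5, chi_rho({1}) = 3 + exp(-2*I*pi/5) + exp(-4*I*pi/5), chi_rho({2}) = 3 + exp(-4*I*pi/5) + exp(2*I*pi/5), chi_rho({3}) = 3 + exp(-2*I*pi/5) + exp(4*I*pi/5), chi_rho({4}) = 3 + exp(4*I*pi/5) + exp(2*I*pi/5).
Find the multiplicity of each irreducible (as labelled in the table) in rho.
Multiplicities: chi_0: 3, chi_1: 0, chi_2: 0, chi_3: 1, chi_4: 1.

Justification: Use <chi_rho, chi> = (1/|G|) sum_C |C| * chi_rho(C) * conj(chi(C)) with |G| = 5 for each irreducible chi in the table:
  <chi_rho, chi_0> = (1/5)[1*(5)*conj(1) + 1*(3 + exp(-2*I*pi/5) + exp(-4*I*pi/5))*conj(1) + 1*(3 + exp(-4*I*pi/5) + exp(2*I*pi/5))*conj(1) + 1*(3 + exp(-2*I*pi/5) + exp(4*I*pi/5))*conj(1) + 1*(3 + exp(4*I*pi/5) + exp(2*I*pi/5))*conj(1)]
      = (1/5)[(5) + (3 + exp(-2*I*pi/5) + exp(-4*I*pi/5)) + (3 + exp(-4*I*pi/5) + exp(2*I*pi/5)) + (3 + exp(-2*I*pi/5) + exp(4*I*pi/5)) + (3 + exp(4*I*pi/5) + exp(2*I*pi/5))] = 15/5 = 3
  <chi_rho, chi_1> = (1/5)[1*(5)*conj(1) + 1*(3 + exp(-2*I*pi/5) + exp(-4*I*pi/5))*conj(exp(2*I*pi/5)) + 1*(3 + exp(-4*I*pi/5) + exp(2*I*pi/5))*conj(exp(4*I*pi/5)) + 1*(3 + exp(-2*I*pi/5) + exp(4*I*pi/5))*conj(exp(-4*I*pi/5)) + 1*(3 + exp(4*I*pi/5) + exp(2*I*pi/5))*conj(exp(-2*I*pi/5))]
      = (1/5)[(5) + (3*exp(-2*I*pi/5) + exp(-4*I*pi/5) + exp(4*I*pi/5)) + (3*exp(-4*I*pi/5) + exp(-2*I*pi/5) + exp(2*I*pi/5)) + (exp(-2*I*pi/5) + exp(2*I*pi/5) + 3*exp(4*I*pi/5)) + (exp(-4*I*pi/5) + exp(4*I*pi/5) + 3*exp(2*I*pi/5))] = 0/5 = 0
  <chi_rho, chi_2> = (1/5)[1*(5)*conj(1) + 1*(3 + exp(-2*I*pi/5) + exp(-4*I*pi/5))*conj(exp(4*I*pi/5)) + 1*(3 + exp(-4*I*pi/5) + exp(2*I*pi/5))*conj(exp(-2*I*pi/5)) + 1*(3 + exp(-2*I*pi/5) + exp(4*I*pi/5))*conj(exp(2*I*pi/5)) + 1*(3 + exp(4*I*pi/5) + exp(2*I*pi/5))*conj(exp(-4*I*pi/5))]
      = (1/5)[(5) + (3*exp(-4*I*pi/5) + exp(4*I*pi/5) + exp(2*I*pi/5)) + (exp(-2*I*pi/5) + exp(4*I*pi/5) + 3*exp(2*I*pi/5)) + (3*exp(-2*I*pi/5) + exp(-4*I*pi/5) + exp(2*I*pi/5)) + (exp(-2*I*pi/5) + exp(-4*I*pi/5) + 3*exp(4*I*pi/5))] = 0/5 = 0
  <chi_rho, chi_3> = (1/5)[1*(5)*conj(1) + 1*(3 + exp(-2*I*pi/5) + exp(-4*I*pi/5))*conj(exp(-4*I*pi/5)) + 1*(3 + exp(-4*I*pi/5) + exp(2*I*pi/5))*conj(exp(2*I*pi/5)) + 1*(3 + exp(-2*I*pi/5) + exp(4*I*pi/5))*conj(exp(-2*I*pi/5)) + 1*(3 + exp(4*I*pi/5) + exp(2*I*pi/5))*conj(exp(4*I*pi/5))]
      = (1/5)[(5) + (1 + exp(2*I*pi/5) + 3*exp(4*I*pi/5)) + (1 + 3*exp(-2*I*pi/5) + exp(4*I*pi/5)) + (1 + exp(-4*I*pi/5) + 3*exp(2*I*pi/5)) + (1 + 3*exp(-4*I*pi/5) + exp(-2*I*pi/5))] = 5/5 = 1
  <chi_rho, chi_4> = (1/5)[1*(5)*conj(1) + 1*(3 + exp(-2*I*pi/5) + exp(-4*I*pi/5))*conj(exp(-2*I*pi/5)) + 1*(3 + exp(-4*I*pi/5) + exp(2*I*pi/5))*conj(exp(-4*I*pi/5)) + 1*(3 + exp(-2*I*pi/5) + exp(4*I*pi/5))*conj(exp(4*I*pi/5)) + 1*(3 + exp(4*I*pi/5) + exp(2*I*pi/5))*conj(exp(2*I*pi/5))]
      = (1/5)[(5) + (1 + exp(-2*I*pi/5) + 3*exp(2*I*pi/5)) + (1 + exp(-4*I*pi/5) + 3*exp(4*I*pi/5)) + (1 + 3*exp(-4*I*pi/5) + exp(4*I*pi/5)) + (1 + 3*exp(-2*I*pi/5) + exp(2*I*pi/5))] = 5/5 = 1
(Exp terms are combined using exp(i*s)*conj(exp(i*t)) = exp(i*(s-t)), and sums of them are collapsed using the identity that for every m > 1 the m distinct m-th roots of unity sum to 0, e.g. 1 + exp(2*I*pi/3) + exp(-2*I*pi/3) = 0.)
Dimension check: dim(rho) = sum (mult * dim) = 3*1 + 0*1 + 0*1 + 1*1 + 1*1 = 5 = chi_rho(e) = 5.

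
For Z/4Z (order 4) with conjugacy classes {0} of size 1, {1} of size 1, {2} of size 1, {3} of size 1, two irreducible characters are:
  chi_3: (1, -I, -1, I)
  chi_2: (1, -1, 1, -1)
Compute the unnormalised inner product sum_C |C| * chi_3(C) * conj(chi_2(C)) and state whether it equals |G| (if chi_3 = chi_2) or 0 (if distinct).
Sum = 0; so <chi_3, chi_2> = 0 (distinct irreducibles are orthogonal).

Working: Compute term by term over conjugacy classes (|C| * chi_3(C) * conj(chi_2(C))):
  1*(1)*conj(1) + 1*(-I)*conj(-1) + 1*(-1)*conj(1) + 1*(I)*conj(-1)
  = (1) + (I) + (-1) + (-I)
  = 0.
(Exp terms are combined using exp(i*s)*conj(exp(i*t)) = exp(i*(s-t)), and sums of them are collapsed using the identity that for every m > 1 the m distinct m-th roots of unity sum to 0, e.g. 1 + exp(2*I*pi/3) + exp(-2*I*pi/3) = 0.)
Dividing by |G| = 4 gives 0/4 = 0, matching the row-orthogonality relation <chi_3, chi_2> = [chi_3 = chi_2].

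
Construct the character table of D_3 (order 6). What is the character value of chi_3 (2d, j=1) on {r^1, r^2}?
Conjugacy classes: {e} of size 1, {r^1, r^2} of size 2, {s, sr, ..., sr^2} of size 3.
Character table:
  irrep \ class              {e} (size 1)  {r^1, r^2} (size 2)  {s, sr, ..., sr^2} (size 3)
  chi_1 (triv)               1             1                    1                          
  chi_2 (sign: r->1, s->-1)  1             1                    -1                         
  chi_3 (2d, j=1)            2             -1                   0                          

Spot check: chi_3 (2d, j=1) on {r^1, r^2} = -1.

Working: D_3 has order 2*3 = 6 with 3 conjugacy classes, hence 3 irreducibles. Sum of squared dims 1 + 1 + 4 = 6 = |G|. Linear characters come from the abelianisation; the 2-dimensional irreps have character r^k -> 2*cos(2*pi*j*k/3), reflections -> 0.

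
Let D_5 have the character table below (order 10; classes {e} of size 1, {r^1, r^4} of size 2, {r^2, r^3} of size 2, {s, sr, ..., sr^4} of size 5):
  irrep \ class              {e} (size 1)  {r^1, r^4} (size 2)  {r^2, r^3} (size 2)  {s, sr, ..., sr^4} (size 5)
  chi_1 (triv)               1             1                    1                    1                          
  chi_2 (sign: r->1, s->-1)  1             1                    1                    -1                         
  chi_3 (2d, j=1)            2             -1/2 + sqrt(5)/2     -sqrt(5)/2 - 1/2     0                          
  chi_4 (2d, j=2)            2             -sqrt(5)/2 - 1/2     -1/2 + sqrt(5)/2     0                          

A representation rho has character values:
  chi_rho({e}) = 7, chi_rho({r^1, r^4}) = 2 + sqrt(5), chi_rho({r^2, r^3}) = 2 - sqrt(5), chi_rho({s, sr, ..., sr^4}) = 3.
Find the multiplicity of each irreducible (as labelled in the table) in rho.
Multiplicities: chi_1: 3, chi_2: 0, chi_3: 2, chi_4: 0.

Derivation: Use <chi_rho, chi> = (1/|G|) sum_C |C| * chi_rho(C) * conj(chi(C)) with |G| = 10 for each irreducible chi in the table:
  <chi_rho, chi_1> = (1/10)[1*(7)*conj(1) + 2*(2 + sqrt(5))*conj(1) + 2*(2 - sqrt(5))*conj(1) + 5*(3)*conj(1)]
      = (1/10)[(7) + (4 + 2*sqrt(5)) + (4 - 2*sqrt(5)) + (15)] = 30/10 = 3
  <chi_rho, chi_2> = (1/10)[1*(7)*conj(1) + 2*(2 + sqrt(5))*conj(1) + 2*(2 - sqrt(5))*conj(1) + 5*(3)*conj(-1)]
      = (1/10)[(7) + (4 + 2*sqrt(5)) + (4 - 2*sqrt(5)) + (-15)] = 0/10 = 0
  <chi_rho, chi_3> = (1/10)[1*(7)*conj(2) + 2*(2 + sqrt(5))*conj(-1/2 + sqrt(5)/2) + 2*(2 - sqrt(5))*conj(-sqrt(5)/2 - 1/2) + 5*(3)*conj(0)]
      = (1/10)[(14) + (sqrt(5) + 3) + (3 - sqrt(5)) + (0)] = 20/10 = 2
  <chi_rho, chi_4> = (1/10)[1*(7)*conj(2) + 2*(2 + sqrt(5))*conj(-sqrt(5)/2 - 1/2) + 2*(2 - sqrt(5))*conj(-1/2 + sqrt(5)/2) + 5*(3)*conj(0)]
      = (1/10)[(14) + (-7 - 3*sqrt(5)) + (-7 + 3*sqrt(5)) + (0)] = 0/10 = 0
Dimension check: dim(rho) = sum (mult * dim) = 3*1 + 0*1 + 2*2 + 0*2 = 7 = chi_rho(e) = 7.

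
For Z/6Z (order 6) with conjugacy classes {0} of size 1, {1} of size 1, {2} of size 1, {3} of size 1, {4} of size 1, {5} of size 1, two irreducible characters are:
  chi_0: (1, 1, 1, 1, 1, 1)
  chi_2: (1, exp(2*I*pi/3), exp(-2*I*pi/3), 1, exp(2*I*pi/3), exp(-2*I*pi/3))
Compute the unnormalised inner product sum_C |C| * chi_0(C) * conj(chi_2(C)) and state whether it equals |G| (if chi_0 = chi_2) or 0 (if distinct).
Sum = 0; so <chi_0, chi_2> = 0 (distinct irreducibles are orthogonal).

Compute term by term over conjugacy classes (|C| * chi_0(C) * conj(chi_2(C))):
  1*(1)*conj(1) + 1*(1)*conj(exp(2*I*pi/3)) + 1*(1)*conj(exp(-2*I*pi/3)) + 1*(1)*conj(1) + 1*(1)*conj(exp(2*I*pi/3)) + 1*(1)*conj(exp(-2*I*pi/3))
  = (1) + (exp(-2*I*pi/3)) + (exp(2*I*pi/3)) + (1) + (exp(-2*I*pi/3)) + (exp(2*I*pi/3))
  = 0.
(Exp terms are combined using exp(i*s)*conj(exp(i*t)) = exp(i*(s-t)), and sums of them are collapsed using the identity that for every m > 1 the m distinct m-th roots of unity sum to 0, e.g. 1 + exp(2*I*pi/3) + exp(-2*I*pi/3) = 0.)
Dividing by |G| = 6 gives 0/6 = 0, matching the row-orthogonality relation <chi_0, chi_2> = [chi_0 = chi_2].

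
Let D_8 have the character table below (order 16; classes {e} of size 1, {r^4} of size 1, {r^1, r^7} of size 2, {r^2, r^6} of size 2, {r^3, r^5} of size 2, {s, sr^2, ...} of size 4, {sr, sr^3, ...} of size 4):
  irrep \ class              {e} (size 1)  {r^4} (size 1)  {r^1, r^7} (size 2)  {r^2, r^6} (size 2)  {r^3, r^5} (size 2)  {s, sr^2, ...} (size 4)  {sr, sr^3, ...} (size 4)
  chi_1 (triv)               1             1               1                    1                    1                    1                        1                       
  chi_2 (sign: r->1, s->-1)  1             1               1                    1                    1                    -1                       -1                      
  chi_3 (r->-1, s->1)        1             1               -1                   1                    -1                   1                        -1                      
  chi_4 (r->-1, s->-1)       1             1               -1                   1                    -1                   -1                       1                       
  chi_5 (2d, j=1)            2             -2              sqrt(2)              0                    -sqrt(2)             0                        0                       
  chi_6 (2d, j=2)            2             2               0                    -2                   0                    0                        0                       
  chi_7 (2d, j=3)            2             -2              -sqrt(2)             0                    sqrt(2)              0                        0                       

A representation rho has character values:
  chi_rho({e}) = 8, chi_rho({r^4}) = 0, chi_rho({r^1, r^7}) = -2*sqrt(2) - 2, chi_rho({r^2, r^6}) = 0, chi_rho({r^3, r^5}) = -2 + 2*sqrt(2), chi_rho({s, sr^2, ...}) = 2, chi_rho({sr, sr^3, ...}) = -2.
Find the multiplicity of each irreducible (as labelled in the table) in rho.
Multiplicities: chi_1: 0, chi_2: 0, chi_3: 2, chi_4: 0, chi_5: 0, chi_6: 1, chi_7: 2.

Why: Use <chi_rho, chi> = (1/|G|) sum_C |C| * chi_rho(C) * conj(chi(C)) with |G| = 16 for each irreducible chi in the table:
  <chi_rho, chi_1> = (1/16)[1*(8)*conj(1) + 1*(0)*conj(1) + 2*(-2*sqrt(2) - 2)*conj(1) + 2*(0)*conj(1) + 2*(-2 + 2*sqrt(2))*conj(1) + 4*(2)*conj(1) + 4*(-2)*conj(1)]
      = (1/16)[(8) + (0) + (-4*sqrt(2) - 4) + (0) + (-4 + 4*sqrt(2)) + (8) + (-8)] = 0/16 = 0
  <chi_rho, chi_2> = (1/16)[1*(8)*conj(1) + 1*(0)*conj(1) + 2*(-2*sqrt(2) - 2)*conj(1) + 2*(0)*conj(1) + 2*(-2 + 2*sqrt(2))*conj(1) + 4*(2)*conj(-1) + 4*(-2)*conj(-1)]
      = (1/16)[(8) + (0) + (-4*sqrt(2) - 4) + (0) + (-4 + 4*sqrt(2)) + (-8) + (8)] = 0/16 = 0
  <chi_rho, chi_3> = (1/16)[1*(8)*conj(1) + 1*(0)*conj(1) + 2*(-2*sqrt(2) - 2)*conj(-1) + 2*(0)*conj(1) + 2*(-2 + 2*sqrt(2))*conj(-1) + 4*(2)*conj(1) + 4*(-2)*conj(-1)]
      = (1/16)[(8) + (0) + (4 + 4*sqrt(2)) + (0) + (4 - 4*sqrt(2)) + (8) + (8)] = 32/16 = 2
  <chi_rho, chi_4> = (1/16)[1*(8)*conj(1) + 1*(0)*conj(1) + 2*(-2*sqrt(2) - 2)*conj(-1) + 2*(0)*conj(1) + 2*(-2 + 2*sqrt(2))*conj(-1) + 4*(2)*conj(-1) + 4*(-2)*conj(1)]
      = (1/16)[(8) + (0) + (4 + 4*sqrt(2)) + (0) + (4 - 4*sqrt(2)) + (-8) + (-8)] = 0/16 = 0
  <chi_rho, chi_5> = (1/16)[1*(8)*conj(2) + 1*(0)*conj(-2) + 2*(-2*sqrt(2) - 2)*conj(sqrt(2)) + 2*(0)*conj(0) + 2*(-2 + 2*sqrt(2))*conj(-sqrt(2)) + 4*(2)*conj(0) + 4*(-2)*conj(0)]
      = (1/16)[(16) + (0) + (-8 - 4*sqrt(2)) + (0) + (-8 + 4*sqrt(2)) + (0) + (0)] = 0/16 = 0
  <chi_rho, chi_6> = (1/16)[1*(8)*conj(2) + 1*(0)*conj(2) + 2*(-2*sqrt(2) - 2)*conj(0) + 2*(0)*conj(-2) + 2*(-2 + 2*sqrt(2))*conj(0) + 4*(2)*conj(0) + 4*(-2)*conj(0)]
      = (1/16)[(16) + (0) + (0) + (0) + (0) + (0) + (0)] = 16/16 = 1
  <chi_rho, chi_7> = (1/16)[1*(8)*conj(2) + 1*(0)*conj(-2) + 2*(-2*sqrt(2) - 2)*conj(-sqrt(2)) + 2*(0)*conj(0) + 2*(-2 + 2*sqrt(2))*conj(sqrt(2)) + 4*(2)*conj(0) + 4*(-2)*conj(0)]
      = (1/16)[(16) + (0) + (4*sqrt(2) + 8) + (0) + (8 - 4*sqrt(2)) + (0) + (0)] = 32/16 = 2
Dimension check: dim(rho) = sum (mult * dim) = 0*1 + 0*1 + 2*1 + 0*1 + 0*2 + 1*2 + 2*2 = 8 = chi_rho(e) = 8.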